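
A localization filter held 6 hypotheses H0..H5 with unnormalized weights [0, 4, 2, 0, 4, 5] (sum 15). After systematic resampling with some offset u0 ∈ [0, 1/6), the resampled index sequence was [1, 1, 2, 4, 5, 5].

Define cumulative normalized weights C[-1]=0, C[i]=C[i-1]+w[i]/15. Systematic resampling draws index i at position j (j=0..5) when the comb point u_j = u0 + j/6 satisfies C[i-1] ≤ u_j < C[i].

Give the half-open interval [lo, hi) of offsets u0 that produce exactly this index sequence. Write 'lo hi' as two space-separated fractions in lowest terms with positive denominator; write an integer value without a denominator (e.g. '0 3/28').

0 1/15

C = [0, 4/15, 2/5, 2/5, 2/3, 1]
j=0 picked index 1: u0 ∈ [0, 4/15)
j=1 picked index 1: u0 ∈ [-1/6, 1/10)
j=2 picked index 2: u0 ∈ [-1/15, 1/15)
j=3 picked index 4: u0 ∈ [-1/10, 1/6)
j=4 picked index 5: u0 ∈ [0, 1/3)
j=5 picked index 5: u0 ∈ [-1/6, 1/6)
intersection: [0, 1/15)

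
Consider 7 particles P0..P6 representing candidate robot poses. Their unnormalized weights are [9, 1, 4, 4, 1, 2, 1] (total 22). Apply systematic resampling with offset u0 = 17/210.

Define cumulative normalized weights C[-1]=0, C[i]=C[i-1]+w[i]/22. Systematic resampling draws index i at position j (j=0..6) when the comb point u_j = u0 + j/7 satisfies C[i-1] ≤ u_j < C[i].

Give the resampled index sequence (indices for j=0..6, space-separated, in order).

0 0 0 2 3 3 5

C = [9/22, 5/11, 7/11, 9/11, 19/22, 21/22, 1]
j=0: u_0=17/210 ∈ [0, 9/22) → index 0
j=1: u_1=47/210 ∈ [0, 9/22) → index 0
j=2: u_2=11/30 ∈ [0, 9/22) → index 0
j=3: u_3=107/210 ∈ [5/11, 7/11) → index 2
j=4: u_4=137/210 ∈ [7/11, 9/11) → index 3
j=5: u_5=167/210 ∈ [7/11, 9/11) → index 3
j=6: u_6=197/210 ∈ [19/22, 21/22) → index 5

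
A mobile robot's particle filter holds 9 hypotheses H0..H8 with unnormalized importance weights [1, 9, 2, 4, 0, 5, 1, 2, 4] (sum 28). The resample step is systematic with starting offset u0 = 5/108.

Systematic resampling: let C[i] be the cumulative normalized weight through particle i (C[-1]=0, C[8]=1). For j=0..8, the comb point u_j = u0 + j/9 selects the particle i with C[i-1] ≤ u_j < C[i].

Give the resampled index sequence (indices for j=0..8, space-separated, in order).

C = [1/28, 5/14, 3/7, 4/7, 4/7, 3/4, 11/14, 6/7, 1]
j=0: u_0=5/108 ∈ [1/28, 5/14) → index 1
j=1: u_1=17/108 ∈ [1/28, 5/14) → index 1
j=2: u_2=29/108 ∈ [1/28, 5/14) → index 1
j=3: u_3=41/108 ∈ [5/14, 3/7) → index 2
j=4: u_4=53/108 ∈ [3/7, 4/7) → index 3
j=5: u_5=65/108 ∈ [4/7, 3/4) → index 5
j=6: u_6=77/108 ∈ [4/7, 3/4) → index 5
j=7: u_7=89/108 ∈ [11/14, 6/7) → index 7
j=8: u_8=101/108 ∈ [6/7, 1) → index 8

1 1 1 2 3 5 5 7 8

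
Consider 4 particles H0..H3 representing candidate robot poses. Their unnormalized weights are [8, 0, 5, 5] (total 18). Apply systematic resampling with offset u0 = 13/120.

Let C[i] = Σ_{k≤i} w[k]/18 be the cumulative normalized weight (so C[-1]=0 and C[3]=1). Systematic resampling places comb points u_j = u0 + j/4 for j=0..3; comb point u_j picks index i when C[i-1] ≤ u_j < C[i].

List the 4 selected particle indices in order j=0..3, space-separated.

0 0 2 3

C = [4/9, 4/9, 13/18, 1]
j=0: u_0=13/120 ∈ [0, 4/9) → index 0
j=1: u_1=43/120 ∈ [0, 4/9) → index 0
j=2: u_2=73/120 ∈ [4/9, 13/18) → index 2
j=3: u_3=103/120 ∈ [13/18, 1) → index 3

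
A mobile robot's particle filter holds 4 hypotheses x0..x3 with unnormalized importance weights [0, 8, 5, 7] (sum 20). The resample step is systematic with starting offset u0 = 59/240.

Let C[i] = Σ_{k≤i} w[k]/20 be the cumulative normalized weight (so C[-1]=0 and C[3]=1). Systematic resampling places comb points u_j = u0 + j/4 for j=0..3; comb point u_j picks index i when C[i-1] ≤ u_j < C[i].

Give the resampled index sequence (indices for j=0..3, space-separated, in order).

1 2 3 3

C = [0, 2/5, 13/20, 1]
j=0: u_0=59/240 ∈ [0, 2/5) → index 1
j=1: u_1=119/240 ∈ [2/5, 13/20) → index 2
j=2: u_2=179/240 ∈ [13/20, 1) → index 3
j=3: u_3=239/240 ∈ [13/20, 1) → index 3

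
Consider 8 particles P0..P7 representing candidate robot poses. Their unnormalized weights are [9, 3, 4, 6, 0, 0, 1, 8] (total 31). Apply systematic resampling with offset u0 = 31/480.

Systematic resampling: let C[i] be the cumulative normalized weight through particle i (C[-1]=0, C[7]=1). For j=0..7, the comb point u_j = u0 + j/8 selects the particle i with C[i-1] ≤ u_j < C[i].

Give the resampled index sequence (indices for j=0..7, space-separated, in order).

C = [9/31, 12/31, 16/31, 22/31, 22/31, 22/31, 23/31, 1]
j=0: u_0=31/480 ∈ [0, 9/31) → index 0
j=1: u_1=91/480 ∈ [0, 9/31) → index 0
j=2: u_2=151/480 ∈ [9/31, 12/31) → index 1
j=3: u_3=211/480 ∈ [12/31, 16/31) → index 2
j=4: u_4=271/480 ∈ [16/31, 22/31) → index 3
j=5: u_5=331/480 ∈ [16/31, 22/31) → index 3
j=6: u_6=391/480 ∈ [23/31, 1) → index 7
j=7: u_7=451/480 ∈ [23/31, 1) → index 7

0 0 1 2 3 3 7 7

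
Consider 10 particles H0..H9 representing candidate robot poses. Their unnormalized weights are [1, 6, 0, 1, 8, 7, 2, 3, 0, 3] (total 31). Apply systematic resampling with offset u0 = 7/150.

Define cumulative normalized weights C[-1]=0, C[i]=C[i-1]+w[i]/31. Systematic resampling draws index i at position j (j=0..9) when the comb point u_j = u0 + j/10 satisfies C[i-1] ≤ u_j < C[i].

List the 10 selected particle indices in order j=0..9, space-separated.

1 1 3 4 4 5 5 6 7 9

C = [1/31, 7/31, 7/31, 8/31, 16/31, 23/31, 25/31, 28/31, 28/31, 1]
j=0: u_0=7/150 ∈ [1/31, 7/31) → index 1
j=1: u_1=11/75 ∈ [1/31, 7/31) → index 1
j=2: u_2=37/150 ∈ [7/31, 8/31) → index 3
j=3: u_3=26/75 ∈ [8/31, 16/31) → index 4
j=4: u_4=67/150 ∈ [8/31, 16/31) → index 4
j=5: u_5=41/75 ∈ [16/31, 23/31) → index 5
j=6: u_6=97/150 ∈ [16/31, 23/31) → index 5
j=7: u_7=56/75 ∈ [23/31, 25/31) → index 6
j=8: u_8=127/150 ∈ [25/31, 28/31) → index 7
j=9: u_9=71/75 ∈ [28/31, 1) → index 9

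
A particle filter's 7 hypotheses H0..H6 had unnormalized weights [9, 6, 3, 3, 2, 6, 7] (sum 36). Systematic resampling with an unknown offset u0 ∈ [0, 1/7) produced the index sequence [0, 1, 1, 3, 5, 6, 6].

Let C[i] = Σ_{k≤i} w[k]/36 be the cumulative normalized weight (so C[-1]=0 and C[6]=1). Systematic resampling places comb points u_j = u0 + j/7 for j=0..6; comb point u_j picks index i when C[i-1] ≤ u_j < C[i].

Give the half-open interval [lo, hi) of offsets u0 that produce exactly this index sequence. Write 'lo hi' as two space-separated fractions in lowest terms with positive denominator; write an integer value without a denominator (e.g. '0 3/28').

C = [1/4, 5/12, 1/2, 7/12, 23/36, 29/36, 1]
j=0 picked index 0: u0 ∈ [0, 1/4)
j=1 picked index 1: u0 ∈ [3/28, 23/84)
j=2 picked index 1: u0 ∈ [-1/28, 11/84)
j=3 picked index 3: u0 ∈ [1/14, 13/84)
j=4 picked index 5: u0 ∈ [17/252, 59/252)
j=5 picked index 6: u0 ∈ [23/252, 2/7)
j=6 picked index 6: u0 ∈ [-13/252, 1/7)
intersection: [3/28, 11/84)

3/28 11/84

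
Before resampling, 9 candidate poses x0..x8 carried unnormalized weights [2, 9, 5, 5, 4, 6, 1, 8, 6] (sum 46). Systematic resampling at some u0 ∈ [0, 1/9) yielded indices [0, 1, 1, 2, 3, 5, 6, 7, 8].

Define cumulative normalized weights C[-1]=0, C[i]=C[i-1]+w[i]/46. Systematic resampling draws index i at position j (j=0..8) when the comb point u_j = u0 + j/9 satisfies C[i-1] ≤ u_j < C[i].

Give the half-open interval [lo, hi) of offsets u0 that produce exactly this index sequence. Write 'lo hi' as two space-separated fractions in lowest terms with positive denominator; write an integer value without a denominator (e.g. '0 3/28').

C = [1/23, 11/46, 8/23, 21/46, 25/46, 31/46, 16/23, 20/23, 1]
j=0 picked index 0: u0 ∈ [0, 1/23)
j=1 picked index 1: u0 ∈ [-14/207, 53/414)
j=2 picked index 1: u0 ∈ [-37/207, 7/414)
j=3 picked index 2: u0 ∈ [-13/138, 1/69)
j=4 picked index 3: u0 ∈ [-20/207, 5/414)
j=5 picked index 5: u0 ∈ [-5/414, 49/414)
j=6 picked index 6: u0 ∈ [1/138, 2/69)
j=7 picked index 7: u0 ∈ [-17/207, 19/207)
j=8 picked index 8: u0 ∈ [-4/207, 1/9)
intersection: [1/138, 5/414)

1/138 5/414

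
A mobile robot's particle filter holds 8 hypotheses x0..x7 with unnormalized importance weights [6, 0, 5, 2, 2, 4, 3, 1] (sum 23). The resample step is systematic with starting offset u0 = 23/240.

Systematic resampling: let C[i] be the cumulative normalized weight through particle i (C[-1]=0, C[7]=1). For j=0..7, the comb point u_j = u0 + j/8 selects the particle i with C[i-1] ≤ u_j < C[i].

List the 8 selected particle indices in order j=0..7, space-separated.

C = [6/23, 6/23, 11/23, 13/23, 15/23, 19/23, 22/23, 1]
j=0: u_0=23/240 ∈ [0, 6/23) → index 0
j=1: u_1=53/240 ∈ [0, 6/23) → index 0
j=2: u_2=83/240 ∈ [6/23, 11/23) → index 2
j=3: u_3=113/240 ∈ [6/23, 11/23) → index 2
j=4: u_4=143/240 ∈ [13/23, 15/23) → index 4
j=5: u_5=173/240 ∈ [15/23, 19/23) → index 5
j=6: u_6=203/240 ∈ [19/23, 22/23) → index 6
j=7: u_7=233/240 ∈ [22/23, 1) → index 7

0 0 2 2 4 5 6 7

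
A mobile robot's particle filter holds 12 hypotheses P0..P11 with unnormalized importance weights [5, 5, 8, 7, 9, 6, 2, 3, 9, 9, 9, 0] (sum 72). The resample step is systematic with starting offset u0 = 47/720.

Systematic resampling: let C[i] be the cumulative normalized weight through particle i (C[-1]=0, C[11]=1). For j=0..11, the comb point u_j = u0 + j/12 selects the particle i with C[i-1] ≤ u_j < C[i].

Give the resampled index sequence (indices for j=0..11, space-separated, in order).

C = [5/72, 5/36, 1/4, 25/72, 17/36, 5/9, 7/12, 5/8, 3/4, 7/8, 1, 1]
j=0: u_0=47/720 ∈ [0, 5/72) → index 0
j=1: u_1=107/720 ∈ [5/36, 1/4) → index 2
j=2: u_2=167/720 ∈ [5/36, 1/4) → index 2
j=3: u_3=227/720 ∈ [1/4, 25/72) → index 3
j=4: u_4=287/720 ∈ [25/72, 17/36) → index 4
j=5: u_5=347/720 ∈ [17/36, 5/9) → index 5
j=6: u_6=407/720 ∈ [5/9, 7/12) → index 6
j=7: u_7=467/720 ∈ [5/8, 3/4) → index 8
j=8: u_8=527/720 ∈ [5/8, 3/4) → index 8
j=9: u_9=587/720 ∈ [3/4, 7/8) → index 9
j=10: u_10=647/720 ∈ [7/8, 1) → index 10
j=11: u_11=707/720 ∈ [7/8, 1) → index 10

0 2 2 3 4 5 6 8 8 9 10 10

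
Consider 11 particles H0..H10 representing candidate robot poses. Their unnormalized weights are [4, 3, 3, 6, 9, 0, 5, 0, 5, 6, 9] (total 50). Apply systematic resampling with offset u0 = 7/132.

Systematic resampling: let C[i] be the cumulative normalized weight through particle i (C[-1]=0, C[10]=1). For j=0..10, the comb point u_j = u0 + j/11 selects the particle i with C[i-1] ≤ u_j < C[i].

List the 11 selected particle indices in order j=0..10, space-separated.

0 2 3 4 4 6 6 8 9 10 10

C = [2/25, 7/50, 1/5, 8/25, 1/2, 1/2, 3/5, 3/5, 7/10, 41/50, 1]
j=0: u_0=7/132 ∈ [0, 2/25) → index 0
j=1: u_1=19/132 ∈ [7/50, 1/5) → index 2
j=2: u_2=31/132 ∈ [1/5, 8/25) → index 3
j=3: u_3=43/132 ∈ [8/25, 1/2) → index 4
j=4: u_4=5/12 ∈ [8/25, 1/2) → index 4
j=5: u_5=67/132 ∈ [1/2, 3/5) → index 6
j=6: u_6=79/132 ∈ [1/2, 3/5) → index 6
j=7: u_7=91/132 ∈ [3/5, 7/10) → index 8
j=8: u_8=103/132 ∈ [7/10, 41/50) → index 9
j=9: u_9=115/132 ∈ [41/50, 1) → index 10
j=10: u_10=127/132 ∈ [41/50, 1) → index 10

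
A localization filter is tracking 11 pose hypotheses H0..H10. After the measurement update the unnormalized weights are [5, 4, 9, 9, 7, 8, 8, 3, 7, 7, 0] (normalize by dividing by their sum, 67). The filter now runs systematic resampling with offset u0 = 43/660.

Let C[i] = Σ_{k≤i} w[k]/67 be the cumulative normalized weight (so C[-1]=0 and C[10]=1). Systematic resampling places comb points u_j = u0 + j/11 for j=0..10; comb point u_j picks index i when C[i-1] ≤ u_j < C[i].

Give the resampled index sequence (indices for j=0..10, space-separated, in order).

C = [5/67, 9/67, 18/67, 27/67, 34/67, 42/67, 50/67, 53/67, 60/67, 1, 1]
j=0: u_0=43/660 ∈ [0, 5/67) → index 0
j=1: u_1=103/660 ∈ [9/67, 18/67) → index 2
j=2: u_2=163/660 ∈ [9/67, 18/67) → index 2
j=3: u_3=223/660 ∈ [18/67, 27/67) → index 3
j=4: u_4=283/660 ∈ [27/67, 34/67) → index 4
j=5: u_5=343/660 ∈ [34/67, 42/67) → index 5
j=6: u_6=403/660 ∈ [34/67, 42/67) → index 5
j=7: u_7=463/660 ∈ [42/67, 50/67) → index 6
j=8: u_8=523/660 ∈ [53/67, 60/67) → index 8
j=9: u_9=53/60 ∈ [53/67, 60/67) → index 8
j=10: u_10=643/660 ∈ [60/67, 1) → index 9

0 2 2 3 4 5 5 6 8 8 9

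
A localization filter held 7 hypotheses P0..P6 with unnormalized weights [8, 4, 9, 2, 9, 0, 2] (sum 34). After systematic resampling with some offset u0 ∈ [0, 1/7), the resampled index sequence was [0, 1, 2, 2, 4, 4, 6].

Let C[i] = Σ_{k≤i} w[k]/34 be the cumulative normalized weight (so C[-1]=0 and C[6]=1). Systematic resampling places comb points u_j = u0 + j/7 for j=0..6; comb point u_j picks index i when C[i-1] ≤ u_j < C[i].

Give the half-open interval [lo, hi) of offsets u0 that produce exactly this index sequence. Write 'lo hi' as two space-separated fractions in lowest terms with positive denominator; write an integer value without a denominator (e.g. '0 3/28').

25/238 1/7

C = [4/17, 6/17, 21/34, 23/34, 16/17, 16/17, 1]
j=0 picked index 0: u0 ∈ [0, 4/17)
j=1 picked index 1: u0 ∈ [11/119, 25/119)
j=2 picked index 2: u0 ∈ [8/119, 79/238)
j=3 picked index 2: u0 ∈ [-9/119, 45/238)
j=4 picked index 4: u0 ∈ [25/238, 44/119)
j=5 picked index 4: u0 ∈ [-9/238, 27/119)
j=6 picked index 6: u0 ∈ [10/119, 1/7)
intersection: [25/238, 1/7)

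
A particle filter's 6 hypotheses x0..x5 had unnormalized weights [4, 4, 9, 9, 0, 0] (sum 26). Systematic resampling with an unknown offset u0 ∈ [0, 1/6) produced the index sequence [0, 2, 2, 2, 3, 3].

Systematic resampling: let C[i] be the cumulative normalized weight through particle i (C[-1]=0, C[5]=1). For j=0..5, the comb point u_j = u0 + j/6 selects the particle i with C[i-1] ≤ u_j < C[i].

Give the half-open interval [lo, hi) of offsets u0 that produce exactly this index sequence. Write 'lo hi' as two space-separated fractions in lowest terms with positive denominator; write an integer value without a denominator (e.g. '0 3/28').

11/78 2/13

C = [2/13, 4/13, 17/26, 1, 1, 1]
j=0 picked index 0: u0 ∈ [0, 2/13)
j=1 picked index 2: u0 ∈ [11/78, 19/39)
j=2 picked index 2: u0 ∈ [-1/39, 25/78)
j=3 picked index 2: u0 ∈ [-5/26, 2/13)
j=4 picked index 3: u0 ∈ [-1/78, 1/3)
j=5 picked index 3: u0 ∈ [-7/39, 1/6)
intersection: [11/78, 2/13)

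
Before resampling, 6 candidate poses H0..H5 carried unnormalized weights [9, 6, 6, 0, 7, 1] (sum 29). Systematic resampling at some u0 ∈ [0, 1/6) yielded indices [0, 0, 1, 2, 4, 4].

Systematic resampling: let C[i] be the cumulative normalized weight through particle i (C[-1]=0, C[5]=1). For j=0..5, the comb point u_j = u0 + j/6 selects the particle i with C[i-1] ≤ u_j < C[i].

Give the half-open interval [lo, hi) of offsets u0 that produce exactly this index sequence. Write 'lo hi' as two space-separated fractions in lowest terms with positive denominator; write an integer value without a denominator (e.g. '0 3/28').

5/87 23/174

C = [9/29, 15/29, 21/29, 21/29, 28/29, 1]
j=0 picked index 0: u0 ∈ [0, 9/29)
j=1 picked index 0: u0 ∈ [-1/6, 25/174)
j=2 picked index 1: u0 ∈ [-2/87, 16/87)
j=3 picked index 2: u0 ∈ [1/58, 13/58)
j=4 picked index 4: u0 ∈ [5/87, 26/87)
j=5 picked index 4: u0 ∈ [-19/174, 23/174)
intersection: [5/87, 23/174)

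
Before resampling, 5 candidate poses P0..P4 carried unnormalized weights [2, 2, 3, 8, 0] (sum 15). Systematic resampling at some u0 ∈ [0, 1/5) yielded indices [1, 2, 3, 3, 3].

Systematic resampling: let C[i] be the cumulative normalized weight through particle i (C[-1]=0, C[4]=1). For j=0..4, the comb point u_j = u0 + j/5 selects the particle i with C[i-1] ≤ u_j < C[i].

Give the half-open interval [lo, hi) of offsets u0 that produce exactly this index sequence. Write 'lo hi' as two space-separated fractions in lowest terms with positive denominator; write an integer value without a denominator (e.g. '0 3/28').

2/15 1/5

C = [2/15, 4/15, 7/15, 1, 1]
j=0 picked index 1: u0 ∈ [2/15, 4/15)
j=1 picked index 2: u0 ∈ [1/15, 4/15)
j=2 picked index 3: u0 ∈ [1/15, 3/5)
j=3 picked index 3: u0 ∈ [-2/15, 2/5)
j=4 picked index 3: u0 ∈ [-1/3, 1/5)
intersection: [2/15, 1/5)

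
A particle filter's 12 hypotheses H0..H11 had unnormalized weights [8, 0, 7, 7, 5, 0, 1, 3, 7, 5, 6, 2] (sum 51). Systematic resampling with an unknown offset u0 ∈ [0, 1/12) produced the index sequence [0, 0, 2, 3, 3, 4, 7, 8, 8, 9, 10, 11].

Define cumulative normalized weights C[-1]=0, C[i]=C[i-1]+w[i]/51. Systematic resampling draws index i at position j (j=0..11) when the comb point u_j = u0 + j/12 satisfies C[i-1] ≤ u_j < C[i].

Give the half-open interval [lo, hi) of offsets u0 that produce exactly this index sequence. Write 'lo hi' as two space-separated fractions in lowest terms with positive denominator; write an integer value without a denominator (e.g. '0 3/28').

5/102 5/68

C = [8/51, 8/51, 5/17, 22/51, 9/17, 9/17, 28/51, 31/51, 38/51, 43/51, 49/51, 1]
j=0 picked index 0: u0 ∈ [0, 8/51)
j=1 picked index 0: u0 ∈ [-1/12, 5/68)
j=2 picked index 2: u0 ∈ [-1/102, 13/102)
j=3 picked index 3: u0 ∈ [3/68, 37/204)
j=4 picked index 3: u0 ∈ [-2/51, 5/51)
j=5 picked index 4: u0 ∈ [1/68, 23/204)
j=6 picked index 7: u0 ∈ [5/102, 11/102)
j=7 picked index 8: u0 ∈ [5/204, 11/68)
j=8 picked index 8: u0 ∈ [-1/17, 4/51)
j=9 picked index 9: u0 ∈ [-1/204, 19/204)
j=10 picked index 10: u0 ∈ [1/102, 13/102)
j=11 picked index 11: u0 ∈ [3/68, 1/12)
intersection: [5/102, 5/68)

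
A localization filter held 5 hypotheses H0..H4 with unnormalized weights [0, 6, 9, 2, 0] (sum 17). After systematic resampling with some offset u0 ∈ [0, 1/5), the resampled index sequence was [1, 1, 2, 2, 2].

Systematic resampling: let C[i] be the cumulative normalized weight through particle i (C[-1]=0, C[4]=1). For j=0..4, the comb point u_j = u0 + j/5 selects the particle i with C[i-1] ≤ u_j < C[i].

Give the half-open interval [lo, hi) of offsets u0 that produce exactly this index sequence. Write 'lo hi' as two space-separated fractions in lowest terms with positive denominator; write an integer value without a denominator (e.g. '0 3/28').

0 7/85

C = [0, 6/17, 15/17, 1, 1]
j=0 picked index 1: u0 ∈ [0, 6/17)
j=1 picked index 1: u0 ∈ [-1/5, 13/85)
j=2 picked index 2: u0 ∈ [-4/85, 41/85)
j=3 picked index 2: u0 ∈ [-21/85, 24/85)
j=4 picked index 2: u0 ∈ [-38/85, 7/85)
intersection: [0, 7/85)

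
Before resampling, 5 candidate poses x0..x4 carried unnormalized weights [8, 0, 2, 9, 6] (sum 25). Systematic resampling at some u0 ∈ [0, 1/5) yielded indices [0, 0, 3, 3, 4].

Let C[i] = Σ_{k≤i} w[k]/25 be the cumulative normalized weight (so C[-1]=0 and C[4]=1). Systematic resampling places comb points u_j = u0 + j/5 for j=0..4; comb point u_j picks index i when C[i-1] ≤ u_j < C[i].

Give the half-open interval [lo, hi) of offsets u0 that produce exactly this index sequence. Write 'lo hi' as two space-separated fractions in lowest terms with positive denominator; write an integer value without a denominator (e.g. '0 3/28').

0 3/25

C = [8/25, 8/25, 2/5, 19/25, 1]
j=0 picked index 0: u0 ∈ [0, 8/25)
j=1 picked index 0: u0 ∈ [-1/5, 3/25)
j=2 picked index 3: u0 ∈ [0, 9/25)
j=3 picked index 3: u0 ∈ [-1/5, 4/25)
j=4 picked index 4: u0 ∈ [-1/25, 1/5)
intersection: [0, 3/25)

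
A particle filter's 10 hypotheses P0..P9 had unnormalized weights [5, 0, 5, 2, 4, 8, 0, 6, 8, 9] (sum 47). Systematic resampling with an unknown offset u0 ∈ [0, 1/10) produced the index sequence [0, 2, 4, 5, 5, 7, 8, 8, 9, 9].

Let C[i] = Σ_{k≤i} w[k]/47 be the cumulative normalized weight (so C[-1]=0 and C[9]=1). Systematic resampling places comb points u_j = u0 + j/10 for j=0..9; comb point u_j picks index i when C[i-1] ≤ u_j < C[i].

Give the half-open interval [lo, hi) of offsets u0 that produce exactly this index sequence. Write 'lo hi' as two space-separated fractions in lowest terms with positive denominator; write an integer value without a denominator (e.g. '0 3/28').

C = [5/47, 5/47, 10/47, 12/47, 16/47, 24/47, 24/47, 30/47, 38/47, 1]
j=0 picked index 0: u0 ∈ [0, 5/47)
j=1 picked index 2: u0 ∈ [3/470, 53/470)
j=2 picked index 4: u0 ∈ [13/235, 33/235)
j=3 picked index 5: u0 ∈ [19/470, 99/470)
j=4 picked index 5: u0 ∈ [-14/235, 26/235)
j=5 picked index 7: u0 ∈ [1/94, 13/94)
j=6 picked index 8: u0 ∈ [9/235, 49/235)
j=7 picked index 8: u0 ∈ [-29/470, 51/470)
j=8 picked index 9: u0 ∈ [2/235, 1/5)
j=9 picked index 9: u0 ∈ [-43/470, 1/10)
intersection: [13/235, 1/10)

13/235 1/10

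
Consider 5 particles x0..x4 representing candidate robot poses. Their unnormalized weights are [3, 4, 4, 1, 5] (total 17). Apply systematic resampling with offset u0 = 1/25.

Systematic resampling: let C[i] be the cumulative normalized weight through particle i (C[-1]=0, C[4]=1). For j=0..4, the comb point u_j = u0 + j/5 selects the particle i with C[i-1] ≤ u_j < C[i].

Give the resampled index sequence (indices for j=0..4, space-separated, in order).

C = [3/17, 7/17, 11/17, 12/17, 1]
j=0: u_0=1/25 ∈ [0, 3/17) → index 0
j=1: u_1=6/25 ∈ [3/17, 7/17) → index 1
j=2: u_2=11/25 ∈ [7/17, 11/17) → index 2
j=3: u_3=16/25 ∈ [7/17, 11/17) → index 2
j=4: u_4=21/25 ∈ [12/17, 1) → index 4

0 1 2 2 4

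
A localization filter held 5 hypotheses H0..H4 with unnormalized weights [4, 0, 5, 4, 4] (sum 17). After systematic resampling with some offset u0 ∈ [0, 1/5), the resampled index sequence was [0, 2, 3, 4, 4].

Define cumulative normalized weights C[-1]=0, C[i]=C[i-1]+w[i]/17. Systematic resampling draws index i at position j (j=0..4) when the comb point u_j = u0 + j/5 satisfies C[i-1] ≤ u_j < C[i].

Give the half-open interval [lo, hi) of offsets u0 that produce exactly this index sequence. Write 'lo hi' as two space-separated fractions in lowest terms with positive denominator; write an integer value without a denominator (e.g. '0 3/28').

C = [4/17, 4/17, 9/17, 13/17, 1]
j=0 picked index 0: u0 ∈ [0, 4/17)
j=1 picked index 2: u0 ∈ [3/85, 28/85)
j=2 picked index 3: u0 ∈ [11/85, 31/85)
j=3 picked index 4: u0 ∈ [14/85, 2/5)
j=4 picked index 4: u0 ∈ [-3/85, 1/5)
intersection: [14/85, 1/5)

14/85 1/5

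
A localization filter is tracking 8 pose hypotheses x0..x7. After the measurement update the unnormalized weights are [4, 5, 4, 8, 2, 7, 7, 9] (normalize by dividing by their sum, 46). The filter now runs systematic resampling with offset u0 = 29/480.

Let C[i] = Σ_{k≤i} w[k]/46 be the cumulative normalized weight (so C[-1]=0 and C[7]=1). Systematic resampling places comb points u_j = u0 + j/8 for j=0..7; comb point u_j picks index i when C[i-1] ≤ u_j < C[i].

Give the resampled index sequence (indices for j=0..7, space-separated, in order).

C = [2/23, 9/46, 13/46, 21/46, 1/2, 15/23, 37/46, 1]
j=0: u_0=29/480 ∈ [0, 2/23) → index 0
j=1: u_1=89/480 ∈ [2/23, 9/46) → index 1
j=2: u_2=149/480 ∈ [13/46, 21/46) → index 3
j=3: u_3=209/480 ∈ [13/46, 21/46) → index 3
j=4: u_4=269/480 ∈ [1/2, 15/23) → index 5
j=5: u_5=329/480 ∈ [15/23, 37/46) → index 6
j=6: u_6=389/480 ∈ [37/46, 1) → index 7
j=7: u_7=449/480 ∈ [37/46, 1) → index 7

0 1 3 3 5 6 7 7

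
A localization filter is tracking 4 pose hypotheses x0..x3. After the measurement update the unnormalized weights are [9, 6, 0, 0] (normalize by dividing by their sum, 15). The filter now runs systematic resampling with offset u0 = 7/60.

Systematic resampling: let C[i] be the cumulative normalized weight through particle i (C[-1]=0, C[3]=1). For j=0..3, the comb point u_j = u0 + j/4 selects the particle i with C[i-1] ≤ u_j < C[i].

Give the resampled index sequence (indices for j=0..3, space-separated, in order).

C = [3/5, 1, 1, 1]
j=0: u_0=7/60 ∈ [0, 3/5) → index 0
j=1: u_1=11/30 ∈ [0, 3/5) → index 0
j=2: u_2=37/60 ∈ [3/5, 1) → index 1
j=3: u_3=13/15 ∈ [3/5, 1) → index 1

0 0 1 1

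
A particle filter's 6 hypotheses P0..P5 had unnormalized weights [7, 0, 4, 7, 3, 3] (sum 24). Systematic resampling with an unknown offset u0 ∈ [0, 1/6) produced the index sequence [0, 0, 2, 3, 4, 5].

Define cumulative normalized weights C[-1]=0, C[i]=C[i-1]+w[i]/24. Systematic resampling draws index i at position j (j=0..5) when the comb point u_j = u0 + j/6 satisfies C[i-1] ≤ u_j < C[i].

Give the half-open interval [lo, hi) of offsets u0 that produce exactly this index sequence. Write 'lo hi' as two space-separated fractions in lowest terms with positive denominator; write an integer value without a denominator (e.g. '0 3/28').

C = [7/24, 7/24, 11/24, 3/4, 7/8, 1]
j=0 picked index 0: u0 ∈ [0, 7/24)
j=1 picked index 0: u0 ∈ [-1/6, 1/8)
j=2 picked index 2: u0 ∈ [-1/24, 1/8)
j=3 picked index 3: u0 ∈ [-1/24, 1/4)
j=4 picked index 4: u0 ∈ [1/12, 5/24)
j=5 picked index 5: u0 ∈ [1/24, 1/6)
intersection: [1/12, 1/8)

1/12 1/8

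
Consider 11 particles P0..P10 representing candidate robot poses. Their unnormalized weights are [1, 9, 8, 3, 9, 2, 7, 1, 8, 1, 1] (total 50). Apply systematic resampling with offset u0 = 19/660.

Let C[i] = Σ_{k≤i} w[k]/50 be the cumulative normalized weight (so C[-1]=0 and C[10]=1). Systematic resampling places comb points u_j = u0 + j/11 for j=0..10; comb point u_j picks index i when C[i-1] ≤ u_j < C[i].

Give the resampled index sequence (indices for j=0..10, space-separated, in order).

C = [1/50, 1/5, 9/25, 21/50, 3/5, 16/25, 39/50, 4/5, 24/25, 49/50, 1]
j=0: u_0=19/660 ∈ [1/50, 1/5) → index 1
j=1: u_1=79/660 ∈ [1/50, 1/5) → index 1
j=2: u_2=139/660 ∈ [1/5, 9/25) → index 2
j=3: u_3=199/660 ∈ [1/5, 9/25) → index 2
j=4: u_4=259/660 ∈ [9/25, 21/50) → index 3
j=5: u_5=29/60 ∈ [21/50, 3/5) → index 4
j=6: u_6=379/660 ∈ [21/50, 3/5) → index 4
j=7: u_7=439/660 ∈ [16/25, 39/50) → index 6
j=8: u_8=499/660 ∈ [16/25, 39/50) → index 6
j=9: u_9=559/660 ∈ [4/5, 24/25) → index 8
j=10: u_10=619/660 ∈ [4/5, 24/25) → index 8

1 1 2 2 3 4 4 6 6 8 8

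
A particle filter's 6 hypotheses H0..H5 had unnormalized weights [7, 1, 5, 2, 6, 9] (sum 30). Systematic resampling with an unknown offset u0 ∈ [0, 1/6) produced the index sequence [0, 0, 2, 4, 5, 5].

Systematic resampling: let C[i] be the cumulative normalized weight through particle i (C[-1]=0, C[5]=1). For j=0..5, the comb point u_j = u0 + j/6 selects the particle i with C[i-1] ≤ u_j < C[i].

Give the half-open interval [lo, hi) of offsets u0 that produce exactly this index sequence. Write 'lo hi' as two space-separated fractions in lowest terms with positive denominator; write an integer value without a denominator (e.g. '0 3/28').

1/30 1/15

C = [7/30, 4/15, 13/30, 1/2, 7/10, 1]
j=0 picked index 0: u0 ∈ [0, 7/30)
j=1 picked index 0: u0 ∈ [-1/6, 1/15)
j=2 picked index 2: u0 ∈ [-1/15, 1/10)
j=3 picked index 4: u0 ∈ [0, 1/5)
j=4 picked index 5: u0 ∈ [1/30, 1/3)
j=5 picked index 5: u0 ∈ [-2/15, 1/6)
intersection: [1/30, 1/15)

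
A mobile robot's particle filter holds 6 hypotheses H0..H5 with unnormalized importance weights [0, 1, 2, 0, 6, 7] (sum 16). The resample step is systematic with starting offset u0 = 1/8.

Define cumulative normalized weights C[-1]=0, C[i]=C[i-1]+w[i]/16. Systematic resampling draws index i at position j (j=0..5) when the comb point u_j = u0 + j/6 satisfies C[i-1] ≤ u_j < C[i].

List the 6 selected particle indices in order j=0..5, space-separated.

C = [0, 1/16, 3/16, 3/16, 9/16, 1]
j=0: u_0=1/8 ∈ [1/16, 3/16) → index 2
j=1: u_1=7/24 ∈ [3/16, 9/16) → index 4
j=2: u_2=11/24 ∈ [3/16, 9/16) → index 4
j=3: u_3=5/8 ∈ [9/16, 1) → index 5
j=4: u_4=19/24 ∈ [9/16, 1) → index 5
j=5: u_5=23/24 ∈ [9/16, 1) → index 5

2 4 4 5 5 5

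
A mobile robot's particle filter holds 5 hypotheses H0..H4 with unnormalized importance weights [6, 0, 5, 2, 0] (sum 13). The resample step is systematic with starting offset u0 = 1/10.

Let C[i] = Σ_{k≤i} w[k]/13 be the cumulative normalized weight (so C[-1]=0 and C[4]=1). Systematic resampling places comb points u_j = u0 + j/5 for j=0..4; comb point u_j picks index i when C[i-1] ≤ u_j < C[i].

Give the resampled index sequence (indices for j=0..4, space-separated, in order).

C = [6/13, 6/13, 11/13, 1, 1]
j=0: u_0=1/10 ∈ [0, 6/13) → index 0
j=1: u_1=3/10 ∈ [0, 6/13) → index 0
j=2: u_2=1/2 ∈ [6/13, 11/13) → index 2
j=3: u_3=7/10 ∈ [6/13, 11/13) → index 2
j=4: u_4=9/10 ∈ [11/13, 1) → index 3

0 0 2 2 3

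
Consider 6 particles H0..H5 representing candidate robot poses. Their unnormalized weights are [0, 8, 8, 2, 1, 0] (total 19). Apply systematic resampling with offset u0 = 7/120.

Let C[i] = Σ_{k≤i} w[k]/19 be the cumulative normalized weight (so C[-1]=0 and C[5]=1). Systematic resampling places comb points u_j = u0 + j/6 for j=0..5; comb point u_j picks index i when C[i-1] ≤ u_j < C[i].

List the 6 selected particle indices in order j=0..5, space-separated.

1 1 1 2 2 3

C = [0, 8/19, 16/19, 18/19, 1, 1]
j=0: u_0=7/120 ∈ [0, 8/19) → index 1
j=1: u_1=9/40 ∈ [0, 8/19) → index 1
j=2: u_2=47/120 ∈ [0, 8/19) → index 1
j=3: u_3=67/120 ∈ [8/19, 16/19) → index 2
j=4: u_4=29/40 ∈ [8/19, 16/19) → index 2
j=5: u_5=107/120 ∈ [16/19, 18/19) → index 3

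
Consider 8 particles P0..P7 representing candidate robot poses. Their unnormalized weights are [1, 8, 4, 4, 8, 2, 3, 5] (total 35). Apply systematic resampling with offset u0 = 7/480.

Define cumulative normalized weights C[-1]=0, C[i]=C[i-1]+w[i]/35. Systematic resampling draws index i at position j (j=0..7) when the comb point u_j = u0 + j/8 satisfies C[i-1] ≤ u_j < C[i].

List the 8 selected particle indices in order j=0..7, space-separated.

C = [1/35, 9/35, 13/35, 17/35, 5/7, 27/35, 6/7, 1]
j=0: u_0=7/480 ∈ [0, 1/35) → index 0
j=1: u_1=67/480 ∈ [1/35, 9/35) → index 1
j=2: u_2=127/480 ∈ [9/35, 13/35) → index 2
j=3: u_3=187/480 ∈ [13/35, 17/35) → index 3
j=4: u_4=247/480 ∈ [17/35, 5/7) → index 4
j=5: u_5=307/480 ∈ [17/35, 5/7) → index 4
j=6: u_6=367/480 ∈ [5/7, 27/35) → index 5
j=7: u_7=427/480 ∈ [6/7, 1) → index 7

0 1 2 3 4 4 5 7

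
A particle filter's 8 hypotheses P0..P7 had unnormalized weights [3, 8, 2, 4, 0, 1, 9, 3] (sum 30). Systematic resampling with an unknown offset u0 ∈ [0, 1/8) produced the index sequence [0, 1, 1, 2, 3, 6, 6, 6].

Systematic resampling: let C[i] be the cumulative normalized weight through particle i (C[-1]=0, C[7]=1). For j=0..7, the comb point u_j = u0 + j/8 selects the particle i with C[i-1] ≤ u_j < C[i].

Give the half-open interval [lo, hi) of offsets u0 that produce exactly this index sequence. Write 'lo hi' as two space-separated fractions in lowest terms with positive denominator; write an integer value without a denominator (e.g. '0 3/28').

C = [1/10, 11/30, 13/30, 17/30, 17/30, 3/5, 9/10, 1]
j=0 picked index 0: u0 ∈ [0, 1/10)
j=1 picked index 1: u0 ∈ [-1/40, 29/120)
j=2 picked index 1: u0 ∈ [-3/20, 7/60)
j=3 picked index 2: u0 ∈ [-1/120, 7/120)
j=4 picked index 3: u0 ∈ [-1/15, 1/15)
j=5 picked index 6: u0 ∈ [-1/40, 11/40)
j=6 picked index 6: u0 ∈ [-3/20, 3/20)
j=7 picked index 6: u0 ∈ [-11/40, 1/40)
intersection: [0, 1/40)

0 1/40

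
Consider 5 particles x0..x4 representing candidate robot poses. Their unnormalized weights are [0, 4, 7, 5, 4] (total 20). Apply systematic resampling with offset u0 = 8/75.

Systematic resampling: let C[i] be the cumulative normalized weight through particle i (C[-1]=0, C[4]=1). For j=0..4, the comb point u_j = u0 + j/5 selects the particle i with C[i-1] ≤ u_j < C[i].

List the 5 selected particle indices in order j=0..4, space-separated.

C = [0, 1/5, 11/20, 4/5, 1]
j=0: u_0=8/75 ∈ [0, 1/5) → index 1
j=1: u_1=23/75 ∈ [1/5, 11/20) → index 2
j=2: u_2=38/75 ∈ [1/5, 11/20) → index 2
j=3: u_3=53/75 ∈ [11/20, 4/5) → index 3
j=4: u_4=68/75 ∈ [4/5, 1) → index 4

1 2 2 3 4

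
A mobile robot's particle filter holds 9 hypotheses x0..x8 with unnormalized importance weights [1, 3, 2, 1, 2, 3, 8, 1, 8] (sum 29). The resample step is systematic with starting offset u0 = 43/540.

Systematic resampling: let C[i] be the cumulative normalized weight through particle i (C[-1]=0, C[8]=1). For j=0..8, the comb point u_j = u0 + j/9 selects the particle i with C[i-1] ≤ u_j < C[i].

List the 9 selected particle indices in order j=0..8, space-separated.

C = [1/29, 4/29, 6/29, 7/29, 9/29, 12/29, 20/29, 21/29, 1]
j=0: u_0=43/540 ∈ [1/29, 4/29) → index 1
j=1: u_1=103/540 ∈ [4/29, 6/29) → index 2
j=2: u_2=163/540 ∈ [7/29, 9/29) → index 4
j=3: u_3=223/540 ∈ [9/29, 12/29) → index 5
j=4: u_4=283/540 ∈ [12/29, 20/29) → index 6
j=5: u_5=343/540 ∈ [12/29, 20/29) → index 6
j=6: u_6=403/540 ∈ [21/29, 1) → index 8
j=7: u_7=463/540 ∈ [21/29, 1) → index 8
j=8: u_8=523/540 ∈ [21/29, 1) → index 8

1 2 4 5 6 6 8 8 8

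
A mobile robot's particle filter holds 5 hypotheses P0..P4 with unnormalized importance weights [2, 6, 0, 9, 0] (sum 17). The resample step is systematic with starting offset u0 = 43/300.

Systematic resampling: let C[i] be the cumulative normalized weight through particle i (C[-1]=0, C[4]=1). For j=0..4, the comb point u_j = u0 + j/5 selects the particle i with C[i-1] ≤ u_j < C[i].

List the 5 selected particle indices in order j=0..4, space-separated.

1 1 3 3 3

C = [2/17, 8/17, 8/17, 1, 1]
j=0: u_0=43/300 ∈ [2/17, 8/17) → index 1
j=1: u_1=103/300 ∈ [2/17, 8/17) → index 1
j=2: u_2=163/300 ∈ [8/17, 1) → index 3
j=3: u_3=223/300 ∈ [8/17, 1) → index 3
j=4: u_4=283/300 ∈ [8/17, 1) → index 3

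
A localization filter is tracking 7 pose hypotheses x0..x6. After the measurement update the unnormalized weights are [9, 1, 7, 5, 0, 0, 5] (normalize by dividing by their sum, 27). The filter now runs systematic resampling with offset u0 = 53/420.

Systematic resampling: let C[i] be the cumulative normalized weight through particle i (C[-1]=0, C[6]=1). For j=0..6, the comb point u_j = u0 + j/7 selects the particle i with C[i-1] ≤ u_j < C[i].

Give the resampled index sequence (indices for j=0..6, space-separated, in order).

C = [1/3, 10/27, 17/27, 22/27, 22/27, 22/27, 1]
j=0: u_0=53/420 ∈ [0, 1/3) → index 0
j=1: u_1=113/420 ∈ [0, 1/3) → index 0
j=2: u_2=173/420 ∈ [10/27, 17/27) → index 2
j=3: u_3=233/420 ∈ [10/27, 17/27) → index 2
j=4: u_4=293/420 ∈ [17/27, 22/27) → index 3
j=5: u_5=353/420 ∈ [22/27, 1) → index 6
j=6: u_6=59/60 ∈ [22/27, 1) → index 6

0 0 2 2 3 6 6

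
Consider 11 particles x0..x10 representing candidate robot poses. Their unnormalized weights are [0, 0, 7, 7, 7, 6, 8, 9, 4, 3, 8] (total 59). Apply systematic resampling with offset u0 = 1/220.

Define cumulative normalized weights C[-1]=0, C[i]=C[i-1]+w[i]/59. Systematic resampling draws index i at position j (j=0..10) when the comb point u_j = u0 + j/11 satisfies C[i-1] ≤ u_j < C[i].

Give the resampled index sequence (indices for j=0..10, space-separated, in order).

2 2 3 4 5 6 6 7 7 9 10

C = [0, 0, 7/59, 14/59, 21/59, 27/59, 35/59, 44/59, 48/59, 51/59, 1]
j=0: u_0=1/220 ∈ [0, 7/59) → index 2
j=1: u_1=21/220 ∈ [0, 7/59) → index 2
j=2: u_2=41/220 ∈ [7/59, 14/59) → index 3
j=3: u_3=61/220 ∈ [14/59, 21/59) → index 4
j=4: u_4=81/220 ∈ [21/59, 27/59) → index 5
j=5: u_5=101/220 ∈ [27/59, 35/59) → index 6
j=6: u_6=11/20 ∈ [27/59, 35/59) → index 6
j=7: u_7=141/220 ∈ [35/59, 44/59) → index 7
j=8: u_8=161/220 ∈ [35/59, 44/59) → index 7
j=9: u_9=181/220 ∈ [48/59, 51/59) → index 9
j=10: u_10=201/220 ∈ [51/59, 1) → index 10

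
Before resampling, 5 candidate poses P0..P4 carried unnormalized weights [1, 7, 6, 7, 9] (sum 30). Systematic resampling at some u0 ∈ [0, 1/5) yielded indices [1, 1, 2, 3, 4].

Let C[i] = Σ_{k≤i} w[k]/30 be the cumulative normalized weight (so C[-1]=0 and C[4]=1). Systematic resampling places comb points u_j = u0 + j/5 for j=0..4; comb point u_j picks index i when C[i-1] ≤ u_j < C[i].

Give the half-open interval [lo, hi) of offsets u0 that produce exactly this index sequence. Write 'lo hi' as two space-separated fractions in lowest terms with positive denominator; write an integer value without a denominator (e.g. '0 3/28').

C = [1/30, 4/15, 7/15, 7/10, 1]
j=0 picked index 1: u0 ∈ [1/30, 4/15)
j=1 picked index 1: u0 ∈ [-1/6, 1/15)
j=2 picked index 2: u0 ∈ [-2/15, 1/15)
j=3 picked index 3: u0 ∈ [-2/15, 1/10)
j=4 picked index 4: u0 ∈ [-1/10, 1/5)
intersection: [1/30, 1/15)

1/30 1/15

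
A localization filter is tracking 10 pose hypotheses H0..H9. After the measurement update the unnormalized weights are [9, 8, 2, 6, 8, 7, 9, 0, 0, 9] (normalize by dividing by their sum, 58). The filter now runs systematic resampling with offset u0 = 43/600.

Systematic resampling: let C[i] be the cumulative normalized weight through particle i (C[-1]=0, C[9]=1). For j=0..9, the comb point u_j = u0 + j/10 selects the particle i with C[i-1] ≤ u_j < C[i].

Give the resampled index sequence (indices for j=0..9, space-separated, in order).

C = [9/58, 17/58, 19/58, 25/58, 33/58, 20/29, 49/58, 49/58, 49/58, 1]
j=0: u_0=43/600 ∈ [0, 9/58) → index 0
j=1: u_1=103/600 ∈ [9/58, 17/58) → index 1
j=2: u_2=163/600 ∈ [9/58, 17/58) → index 1
j=3: u_3=223/600 ∈ [19/58, 25/58) → index 3
j=4: u_4=283/600 ∈ [25/58, 33/58) → index 4
j=5: u_5=343/600 ∈ [33/58, 20/29) → index 5
j=6: u_6=403/600 ∈ [33/58, 20/29) → index 5
j=7: u_7=463/600 ∈ [20/29, 49/58) → index 6
j=8: u_8=523/600 ∈ [49/58, 1) → index 9
j=9: u_9=583/600 ∈ [49/58, 1) → index 9

0 1 1 3 4 5 5 6 9 9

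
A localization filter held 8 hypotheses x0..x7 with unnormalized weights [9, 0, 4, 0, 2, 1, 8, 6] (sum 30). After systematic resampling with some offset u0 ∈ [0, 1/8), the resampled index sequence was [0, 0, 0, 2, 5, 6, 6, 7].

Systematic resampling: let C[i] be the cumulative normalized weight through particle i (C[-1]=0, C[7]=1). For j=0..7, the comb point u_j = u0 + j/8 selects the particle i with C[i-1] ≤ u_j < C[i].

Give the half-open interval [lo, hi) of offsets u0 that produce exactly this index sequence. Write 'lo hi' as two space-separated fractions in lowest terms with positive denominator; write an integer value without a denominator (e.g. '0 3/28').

C = [3/10, 3/10, 13/30, 13/30, 1/2, 8/15, 4/5, 1]
j=0 picked index 0: u0 ∈ [0, 3/10)
j=1 picked index 0: u0 ∈ [-1/8, 7/40)
j=2 picked index 0: u0 ∈ [-1/4, 1/20)
j=3 picked index 2: u0 ∈ [-3/40, 7/120)
j=4 picked index 5: u0 ∈ [0, 1/30)
j=5 picked index 6: u0 ∈ [-11/120, 7/40)
j=6 picked index 6: u0 ∈ [-13/60, 1/20)
j=7 picked index 7: u0 ∈ [-3/40, 1/8)
intersection: [0, 1/30)

0 1/30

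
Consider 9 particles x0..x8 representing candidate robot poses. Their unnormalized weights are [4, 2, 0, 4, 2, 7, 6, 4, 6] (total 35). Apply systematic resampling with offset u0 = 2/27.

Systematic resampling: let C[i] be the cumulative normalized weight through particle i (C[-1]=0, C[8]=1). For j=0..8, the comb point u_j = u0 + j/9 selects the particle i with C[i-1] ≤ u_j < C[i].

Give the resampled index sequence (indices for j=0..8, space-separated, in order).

0 3 4 5 5 6 7 8 8

C = [4/35, 6/35, 6/35, 2/7, 12/35, 19/35, 5/7, 29/35, 1]
j=0: u_0=2/27 ∈ [0, 4/35) → index 0
j=1: u_1=5/27 ∈ [6/35, 2/7) → index 3
j=2: u_2=8/27 ∈ [2/7, 12/35) → index 4
j=3: u_3=11/27 ∈ [12/35, 19/35) → index 5
j=4: u_4=14/27 ∈ [12/35, 19/35) → index 5
j=5: u_5=17/27 ∈ [19/35, 5/7) → index 6
j=6: u_6=20/27 ∈ [5/7, 29/35) → index 7
j=7: u_7=23/27 ∈ [29/35, 1) → index 8
j=8: u_8=26/27 ∈ [29/35, 1) → index 8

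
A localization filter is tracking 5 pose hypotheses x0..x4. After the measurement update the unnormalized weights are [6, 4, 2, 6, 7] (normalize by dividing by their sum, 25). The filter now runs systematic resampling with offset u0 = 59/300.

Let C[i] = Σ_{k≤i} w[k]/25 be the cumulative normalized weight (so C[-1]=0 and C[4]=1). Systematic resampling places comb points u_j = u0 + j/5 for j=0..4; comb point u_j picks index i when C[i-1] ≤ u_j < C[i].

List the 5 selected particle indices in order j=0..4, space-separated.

C = [6/25, 2/5, 12/25, 18/25, 1]
j=0: u_0=59/300 ∈ [0, 6/25) → index 0
j=1: u_1=119/300 ∈ [6/25, 2/5) → index 1
j=2: u_2=179/300 ∈ [12/25, 18/25) → index 3
j=3: u_3=239/300 ∈ [18/25, 1) → index 4
j=4: u_4=299/300 ∈ [18/25, 1) → index 4

0 1 3 4 4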